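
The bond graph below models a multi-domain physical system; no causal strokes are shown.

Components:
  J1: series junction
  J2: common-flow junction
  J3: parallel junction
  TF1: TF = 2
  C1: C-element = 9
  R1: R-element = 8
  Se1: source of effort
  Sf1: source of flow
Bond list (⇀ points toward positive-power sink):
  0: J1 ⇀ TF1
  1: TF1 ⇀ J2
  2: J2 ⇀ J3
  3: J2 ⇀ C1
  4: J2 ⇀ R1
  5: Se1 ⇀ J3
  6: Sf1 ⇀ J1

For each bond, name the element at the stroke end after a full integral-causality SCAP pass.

bond 0 stroke at J1
bond 1 stroke at TF1
bond 2 stroke at J2
bond 3 stroke at J2
bond 4 stroke at J2
bond 5 stroke at J3
bond 6 stroke at Sf1

bond 5 stroke→J3  (Se1: effort source, stroke at far end)
bond 6 stroke→Sf1  (source Sf1 imposes f)
bond 0 stroke→J1  (J1 flow already set via bond 6)
bond 2 stroke→J2  (J3: bond 5 brought effort, rest push out)
bond 1 stroke→TF1  (through TF1, causality passes straight; one stroke at TF1)
bond 3 stroke→J2  (common-f at J2 fixed by 1)
bond 4 stroke→J2  (J2: bond 1 brought flow, rest push out)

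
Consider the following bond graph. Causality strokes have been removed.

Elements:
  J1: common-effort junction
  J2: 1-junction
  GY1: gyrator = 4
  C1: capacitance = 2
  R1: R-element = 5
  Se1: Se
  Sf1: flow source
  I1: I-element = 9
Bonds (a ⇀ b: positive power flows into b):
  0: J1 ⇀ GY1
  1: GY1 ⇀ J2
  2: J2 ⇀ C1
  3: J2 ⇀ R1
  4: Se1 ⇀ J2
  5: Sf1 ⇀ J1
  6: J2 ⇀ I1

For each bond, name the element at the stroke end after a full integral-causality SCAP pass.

#4 stroke at J2  (Se1 fixes effort; stroke away)
#5 stroke at Sf1  (Sf1: flow source, stroke at near end)
#0 stroke at J1  (J1 needs exactly one e-in)
#1 stroke at J2  (GY1 both-in/both-out from 0)
#2 stroke at J2  (prefer integral on C1)
#6 stroke at I1  (I1 integral (f out))
#3 stroke at J2  (common-f at J2 fixed by 6)

bond 0 |J1
bond 1 |J2
bond 2 |J2
bond 3 |J2
bond 4 |J2
bond 5 |Sf1
bond 6 |I1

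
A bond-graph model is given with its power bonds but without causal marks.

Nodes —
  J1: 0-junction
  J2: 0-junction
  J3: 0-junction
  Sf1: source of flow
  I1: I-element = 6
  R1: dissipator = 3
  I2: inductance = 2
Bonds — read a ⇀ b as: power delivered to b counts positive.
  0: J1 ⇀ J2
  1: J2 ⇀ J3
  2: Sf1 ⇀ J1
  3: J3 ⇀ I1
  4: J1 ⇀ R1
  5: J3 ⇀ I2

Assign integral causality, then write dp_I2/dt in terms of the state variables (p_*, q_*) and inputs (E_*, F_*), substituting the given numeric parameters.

#2 |Sf1  (source Sf1 imposes f)
#3 |I1  (I1: I, integral causality)
#5 |I2  (I2 outputs flow p/I2)
#1 |J3  (J3 needs exactly one e-in)
#0 |J2  (J2 needs exactly one e-in)
#4 |J1  (J1: last free bond brings effort in)

dp_I2/dt = 3*F_Sf1 - p_I1/2 - 3*p_I2/2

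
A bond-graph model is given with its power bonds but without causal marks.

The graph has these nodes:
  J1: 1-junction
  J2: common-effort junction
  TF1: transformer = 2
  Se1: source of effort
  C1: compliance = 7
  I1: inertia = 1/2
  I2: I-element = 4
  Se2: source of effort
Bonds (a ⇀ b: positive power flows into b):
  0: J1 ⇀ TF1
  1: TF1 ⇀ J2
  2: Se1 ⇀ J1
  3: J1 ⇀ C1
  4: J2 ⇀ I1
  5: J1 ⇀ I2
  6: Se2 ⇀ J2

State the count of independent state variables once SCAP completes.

#2 |J1  (Se1: effort source, stroke at far end)
#6 |J2  (Se2 fixes effort; stroke away)
#1 |TF1  (J2: bond 6 brought effort, rest push out)
#4 |I1  (J2 effort already set via bond 6)
#0 |J1  (TF TF1: opposite of bond 1)
#3 |J1  (C1 outputs effort q/C1)
#5 |I2  (closing 1-jn rule on J1)

3  (C1, I1, I2 all integral)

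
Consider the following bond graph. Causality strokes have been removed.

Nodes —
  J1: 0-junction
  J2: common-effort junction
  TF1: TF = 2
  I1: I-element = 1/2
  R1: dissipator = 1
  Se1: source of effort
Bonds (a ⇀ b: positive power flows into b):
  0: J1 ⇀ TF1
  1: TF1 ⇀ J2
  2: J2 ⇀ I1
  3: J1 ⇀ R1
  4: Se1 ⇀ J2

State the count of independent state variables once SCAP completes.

1  (I1 all integral)

b4 →J2  (source Se1 imposes e)
b1 →TF1  (J2: bond 4 brought effort, rest push out)
b2 →I1  (common-e at J2 fixed by 4)
b0 →J1  (through TF1, causality passes straight; one stroke at TF1)
b3 →R1  (0-jn J1 has e-setter on 0)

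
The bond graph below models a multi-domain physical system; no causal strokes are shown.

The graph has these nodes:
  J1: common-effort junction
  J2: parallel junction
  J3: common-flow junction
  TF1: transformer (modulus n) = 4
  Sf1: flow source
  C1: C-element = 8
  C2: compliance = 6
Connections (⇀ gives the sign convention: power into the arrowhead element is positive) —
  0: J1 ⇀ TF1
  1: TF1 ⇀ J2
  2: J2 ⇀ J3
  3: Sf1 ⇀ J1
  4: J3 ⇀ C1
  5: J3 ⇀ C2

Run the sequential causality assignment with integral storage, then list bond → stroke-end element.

bond 0 |J1
bond 1 |TF1
bond 2 |J2
bond 3 |Sf1
bond 4 |J3
bond 5 |J3

bond 3 |Sf1  (Sf1 fixes flow; stroke at Sf1)
bond 0 |J1  (only one effort-in slot at J1)
bond 1 |TF1  (TF TF1: opposite of bond 0)
bond 2 |J2  (J2 needs exactly one e-in)
bond 4 |J3  (common-f at J3 fixed by 2)
bond 5 |J3  (1-jn J3 has f-setter on 2)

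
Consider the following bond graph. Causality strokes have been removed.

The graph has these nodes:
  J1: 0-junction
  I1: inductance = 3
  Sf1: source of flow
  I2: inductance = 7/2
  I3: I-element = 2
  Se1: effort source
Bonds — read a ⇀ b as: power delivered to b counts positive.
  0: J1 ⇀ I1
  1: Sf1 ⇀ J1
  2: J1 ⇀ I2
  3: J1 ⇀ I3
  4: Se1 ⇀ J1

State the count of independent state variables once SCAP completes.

#1 |Sf1  (Sf1 (Sf) sets flow on bond)
#4 |J1  (Se1 (Se) sets effort on bond)
#0 |I1  (J1 effort already set via bond 4)
#2 |I2  (0-jn J1 has e-setter on 4)
#3 |I3  (common-e at J1 fixed by 4)

3  (I1, I2, I3 all integral)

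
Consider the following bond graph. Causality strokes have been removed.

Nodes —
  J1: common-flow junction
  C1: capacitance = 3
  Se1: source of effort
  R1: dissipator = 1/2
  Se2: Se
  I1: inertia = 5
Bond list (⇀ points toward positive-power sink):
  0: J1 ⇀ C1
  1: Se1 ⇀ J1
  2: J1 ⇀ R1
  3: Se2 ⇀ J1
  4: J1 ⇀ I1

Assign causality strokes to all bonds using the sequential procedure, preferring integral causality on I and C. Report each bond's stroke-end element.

#1 stroke→J1  (Se1 (Se) sets effort on bond)
#3 stroke→J1  (source Se2 imposes e)
#0 stroke→J1  (prefer integral on C1)
#4 stroke→I1  (I1 outputs flow p/I1)
#2 stroke→J1  (common-f at J1 fixed by 4)

bond 0 →J1
bond 1 →J1
bond 2 →J1
bond 3 →J1
bond 4 →I1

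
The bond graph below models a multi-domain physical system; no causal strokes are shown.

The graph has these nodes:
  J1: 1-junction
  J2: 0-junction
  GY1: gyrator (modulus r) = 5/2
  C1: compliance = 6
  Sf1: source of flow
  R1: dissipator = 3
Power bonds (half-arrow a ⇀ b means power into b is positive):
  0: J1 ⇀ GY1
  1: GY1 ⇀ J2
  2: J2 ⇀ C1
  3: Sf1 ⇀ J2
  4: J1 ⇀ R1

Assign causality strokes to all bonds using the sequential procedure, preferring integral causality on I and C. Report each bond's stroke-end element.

β0 stroke at GY1
β1 stroke at GY1
β2 stroke at J2
β3 stroke at Sf1
β4 stroke at J1

#3 →Sf1  (Sf1 fixes flow; stroke at Sf1)
#2 →J2  (C1: C, integral causality)
#1 →GY1  (J2 effort already set via bond 2)
#0 →GY1  (GY1: gyrator matches bond 1)
#4 →J1  (J1 flow already set via bond 0)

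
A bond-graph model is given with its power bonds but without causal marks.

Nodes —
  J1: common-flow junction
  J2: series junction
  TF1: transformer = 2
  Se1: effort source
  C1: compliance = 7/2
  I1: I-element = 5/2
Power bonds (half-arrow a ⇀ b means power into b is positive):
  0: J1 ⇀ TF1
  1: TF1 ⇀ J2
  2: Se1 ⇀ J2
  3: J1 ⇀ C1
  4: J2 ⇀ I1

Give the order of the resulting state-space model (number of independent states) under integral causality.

2  (C1, I1 all integral)

β2 |J2  (Se1: effort source, stroke at far end)
β3 |J1  (C1 outputs effort q/C1)
β0 |TF1  (closing 1-jn rule on J1)
β1 |J2  (TF TF1: opposite of bond 0)
β4 |I1  (only one flow-in slot at J2)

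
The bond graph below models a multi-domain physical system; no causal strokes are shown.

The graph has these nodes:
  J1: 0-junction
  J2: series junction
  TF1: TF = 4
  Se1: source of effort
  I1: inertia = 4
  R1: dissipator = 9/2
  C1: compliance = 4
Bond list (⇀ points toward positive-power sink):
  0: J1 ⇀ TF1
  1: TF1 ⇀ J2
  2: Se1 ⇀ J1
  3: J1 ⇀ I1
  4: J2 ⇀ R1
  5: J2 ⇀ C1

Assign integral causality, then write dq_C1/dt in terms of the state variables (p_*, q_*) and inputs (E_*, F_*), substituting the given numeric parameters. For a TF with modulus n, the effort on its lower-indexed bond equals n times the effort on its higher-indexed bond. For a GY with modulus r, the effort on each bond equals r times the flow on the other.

#2 stroke→J1  (Se1 fixes effort; stroke away)
#0 stroke→TF1  (J1: bond 2 brought effort, rest push out)
#3 stroke→I1  (common-e at J1 fixed by 2)
#1 stroke→J2  (through TF1, causality passes straight; one stroke at TF1)
#5 stroke→J2  (C1: C, integral causality)
#4 stroke→R1  (J2: last free bond brings flow in)

dq_C1/dt = E_Se1/18 - q_C1/18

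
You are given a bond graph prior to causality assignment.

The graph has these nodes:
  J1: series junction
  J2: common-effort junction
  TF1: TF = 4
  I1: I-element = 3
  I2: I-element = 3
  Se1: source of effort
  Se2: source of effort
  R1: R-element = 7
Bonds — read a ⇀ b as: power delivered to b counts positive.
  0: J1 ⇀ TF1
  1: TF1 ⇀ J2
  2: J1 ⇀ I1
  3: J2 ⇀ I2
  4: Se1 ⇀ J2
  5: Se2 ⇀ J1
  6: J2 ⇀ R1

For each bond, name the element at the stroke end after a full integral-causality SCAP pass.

β4 stroke→J2  (source Se1 imposes e)
β5 stroke→J1  (Se2 (Se) sets effort on bond)
β1 stroke→TF1  (J2 effort already set via bond 4)
β3 stroke→I2  (J2 effort already set via bond 4)
β6 stroke→R1  (common-e at J2 fixed by 4)
β0 stroke→J1  (through TF1, causality passes straight; one stroke at TF1)
β2 stroke→I1  (only one flow-in slot at J1)

b0 →J1
b1 →TF1
b2 →I1
b3 →I2
b4 →J2
b5 →J1
b6 →R1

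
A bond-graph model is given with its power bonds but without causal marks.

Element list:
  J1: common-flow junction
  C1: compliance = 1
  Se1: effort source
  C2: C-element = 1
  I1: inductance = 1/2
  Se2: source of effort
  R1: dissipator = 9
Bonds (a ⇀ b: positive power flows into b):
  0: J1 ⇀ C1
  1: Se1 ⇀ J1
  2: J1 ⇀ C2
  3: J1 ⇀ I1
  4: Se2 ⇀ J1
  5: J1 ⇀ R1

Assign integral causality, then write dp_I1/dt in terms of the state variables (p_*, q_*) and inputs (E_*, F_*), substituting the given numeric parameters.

β1 stroke at J1  (Se1 (Se) sets effort on bond)
β4 stroke at J1  (Se2 fixes effort; stroke away)
β0 stroke at J1  (C1 integral (e out))
β2 stroke at J1  (prefer integral on C2)
β3 stroke at I1  (prefer integral on I1)
β5 stroke at J1  (common-f at J1 fixed by 3)

dp_I1/dt = E_Se1 + E_Se2 - 18*p_I1 - q_C1 - q_C2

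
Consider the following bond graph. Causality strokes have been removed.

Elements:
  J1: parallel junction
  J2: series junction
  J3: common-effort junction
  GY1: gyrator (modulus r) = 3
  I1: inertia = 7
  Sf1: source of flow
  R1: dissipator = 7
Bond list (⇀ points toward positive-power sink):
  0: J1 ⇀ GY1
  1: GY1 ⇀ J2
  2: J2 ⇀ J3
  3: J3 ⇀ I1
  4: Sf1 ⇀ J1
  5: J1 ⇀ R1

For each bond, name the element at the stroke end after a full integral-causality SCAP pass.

bond 4 stroke at Sf1  (source Sf1 imposes f)
bond 3 stroke at I1  (I1 outputs flow p/I1)
bond 2 stroke at J3  (closing 0-jn rule on J3)
bond 1 stroke at J2  (J2: bond 2 brought flow, rest push out)
bond 0 stroke at J1  (GY GY1: same side as bond 1)
bond 5 stroke at R1  (0-jn J1 has e-setter on 0)

#0 stroke→J1
#1 stroke→J2
#2 stroke→J3
#3 stroke→I1
#4 stroke→Sf1
#5 stroke→R1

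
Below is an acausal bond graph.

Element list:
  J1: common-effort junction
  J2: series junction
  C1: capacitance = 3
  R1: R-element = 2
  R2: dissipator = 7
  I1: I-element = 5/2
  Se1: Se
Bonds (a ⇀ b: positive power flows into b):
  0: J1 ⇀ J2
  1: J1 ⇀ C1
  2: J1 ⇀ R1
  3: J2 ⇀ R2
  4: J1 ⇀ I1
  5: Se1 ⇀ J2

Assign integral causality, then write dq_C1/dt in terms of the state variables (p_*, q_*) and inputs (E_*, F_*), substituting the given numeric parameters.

β5 |J2  (Se1 (Se) sets effort on bond)
β1 |J1  (C1: C, integral causality)
β0 |J2  (0-jn J1 has e-setter on 1)
β2 |R1  (J1: bond 1 brought effort, rest push out)
β4 |I1  (J1 effort already set via bond 1)
β3 |R2  (only one flow-in slot at J2)

dq_C1/dt = -E_Se1/7 - 2*p_I1/5 - 3*q_C1/14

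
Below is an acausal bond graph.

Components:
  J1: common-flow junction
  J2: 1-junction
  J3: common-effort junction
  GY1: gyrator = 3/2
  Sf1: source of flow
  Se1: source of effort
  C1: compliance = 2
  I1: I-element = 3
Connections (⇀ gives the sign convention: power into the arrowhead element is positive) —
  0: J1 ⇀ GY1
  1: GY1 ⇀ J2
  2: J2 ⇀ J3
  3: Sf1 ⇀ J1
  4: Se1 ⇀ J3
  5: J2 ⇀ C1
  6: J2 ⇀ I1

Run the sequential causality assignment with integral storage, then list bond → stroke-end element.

b3 stroke at Sf1  (Sf1: flow source, stroke at near end)
b4 stroke at J3  (Se1 fixes effort; stroke away)
b0 stroke at J1  (common-f at J1 fixed by 3)
b2 stroke at J2  (J3 effort already set via bond 4)
b1 stroke at J2  (GY1: gyrator matches bond 0)
b5 stroke at J2  (C1: C, integral causality)
b6 stroke at I1  (J2 needs exactly one f-in)

#0 stroke→J1
#1 stroke→J2
#2 stroke→J2
#3 stroke→Sf1
#4 stroke→J3
#5 stroke→J2
#6 stroke→I1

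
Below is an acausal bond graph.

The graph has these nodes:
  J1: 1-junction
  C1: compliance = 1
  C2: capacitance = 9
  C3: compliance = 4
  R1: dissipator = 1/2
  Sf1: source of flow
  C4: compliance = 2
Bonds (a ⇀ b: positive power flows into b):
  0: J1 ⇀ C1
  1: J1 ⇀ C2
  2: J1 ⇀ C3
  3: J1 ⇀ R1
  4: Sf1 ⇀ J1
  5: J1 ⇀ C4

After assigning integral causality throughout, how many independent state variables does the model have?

4  (C1, C2, C3, C4 all integral)

bond 4 →Sf1  (Sf1 (Sf) sets flow on bond)
bond 0 →J1  (common-f at J1 fixed by 4)
bond 1 →J1  (J1: bond 4 brought flow, rest push out)
bond 2 →J1  (J1: bond 4 brought flow, rest push out)
bond 3 →J1  (J1: bond 4 brought flow, rest push out)
bond 5 →J1  (J1: bond 4 brought flow, rest push out)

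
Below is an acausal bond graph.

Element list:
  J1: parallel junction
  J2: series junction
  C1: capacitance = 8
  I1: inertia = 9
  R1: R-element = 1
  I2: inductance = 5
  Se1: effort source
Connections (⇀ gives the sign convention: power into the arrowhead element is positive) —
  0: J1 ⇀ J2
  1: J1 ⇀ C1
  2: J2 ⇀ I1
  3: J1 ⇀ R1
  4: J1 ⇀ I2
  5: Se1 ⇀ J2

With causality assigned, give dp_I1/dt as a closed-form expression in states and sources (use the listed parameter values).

dp_I1/dt = E_Se1 + q_C1/8

#5 →J2  (source Se1 imposes e)
#1 →J1  (C1: C, integral causality)
#0 →J2  (common-e at J1 fixed by 1)
#3 →R1  (J1: bond 1 brought effort, rest push out)
#4 →I2  (0-jn J1 has e-setter on 1)
#2 →I1  (only one flow-in slot at J2)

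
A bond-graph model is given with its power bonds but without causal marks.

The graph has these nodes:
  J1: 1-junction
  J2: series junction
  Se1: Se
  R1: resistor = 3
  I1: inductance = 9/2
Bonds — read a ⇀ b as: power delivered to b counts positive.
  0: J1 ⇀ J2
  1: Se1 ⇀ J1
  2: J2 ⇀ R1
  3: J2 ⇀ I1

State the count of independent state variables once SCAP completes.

1  (I1 all integral)

β1 stroke at J1  (source Se1 imposes e)
β0 stroke at J2  (J1 needs exactly one f-in)
β3 stroke at I1  (I1: I, integral causality)
β2 stroke at J2  (J2 flow already set via bond 3)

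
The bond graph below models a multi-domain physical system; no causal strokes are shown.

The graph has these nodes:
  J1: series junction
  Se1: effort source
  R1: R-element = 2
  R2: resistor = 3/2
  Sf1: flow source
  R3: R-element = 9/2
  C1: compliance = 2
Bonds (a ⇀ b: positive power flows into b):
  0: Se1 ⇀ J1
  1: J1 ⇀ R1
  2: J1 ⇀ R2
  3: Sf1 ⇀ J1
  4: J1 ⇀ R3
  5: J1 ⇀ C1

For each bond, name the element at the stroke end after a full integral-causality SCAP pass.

β0 stroke→J1  (Se1 fixes effort; stroke away)
β3 stroke→Sf1  (Sf1 fixes flow; stroke at Sf1)
β1 stroke→J1  (J1: bond 3 brought flow, rest push out)
β2 stroke→J1  (J1: bond 3 brought flow, rest push out)
β4 stroke→J1  (J1 flow already set via bond 3)
β5 stroke→J1  (J1: bond 3 brought flow, rest push out)

β0 →J1
β1 →J1
β2 →J1
β3 →Sf1
β4 →J1
β5 →J1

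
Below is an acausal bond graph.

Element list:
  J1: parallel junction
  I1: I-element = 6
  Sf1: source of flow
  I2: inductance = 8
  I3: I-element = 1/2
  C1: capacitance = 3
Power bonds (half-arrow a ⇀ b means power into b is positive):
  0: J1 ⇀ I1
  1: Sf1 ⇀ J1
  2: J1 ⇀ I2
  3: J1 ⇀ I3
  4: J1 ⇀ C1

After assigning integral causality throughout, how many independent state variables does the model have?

4  (C1, I1, I2, I3 all integral)

β1 stroke at Sf1  (Sf1 fixes flow; stroke at Sf1)
β0 stroke at I1  (I1 outputs flow p/I1)
β2 stroke at I2  (prefer integral on I2)
β3 stroke at I3  (I3 integral (f out))
β4 stroke at J1  (J1: last free bond brings effort in)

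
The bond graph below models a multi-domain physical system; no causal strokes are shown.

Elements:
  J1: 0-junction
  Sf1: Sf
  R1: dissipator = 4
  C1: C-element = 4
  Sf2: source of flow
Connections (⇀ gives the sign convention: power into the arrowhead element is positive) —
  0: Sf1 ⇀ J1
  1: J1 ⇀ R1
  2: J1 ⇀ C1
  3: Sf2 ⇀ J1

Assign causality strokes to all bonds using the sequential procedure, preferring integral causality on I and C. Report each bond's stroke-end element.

b0 stroke→Sf1
b1 stroke→R1
b2 stroke→J1
b3 stroke→Sf2

bond 0 stroke→Sf1  (Sf1 (Sf) sets flow on bond)
bond 3 stroke→Sf2  (Sf2 (Sf) sets flow on bond)
bond 2 stroke→J1  (prefer integral on C1)
bond 1 stroke→R1  (J1: bond 2 brought effort, rest push out)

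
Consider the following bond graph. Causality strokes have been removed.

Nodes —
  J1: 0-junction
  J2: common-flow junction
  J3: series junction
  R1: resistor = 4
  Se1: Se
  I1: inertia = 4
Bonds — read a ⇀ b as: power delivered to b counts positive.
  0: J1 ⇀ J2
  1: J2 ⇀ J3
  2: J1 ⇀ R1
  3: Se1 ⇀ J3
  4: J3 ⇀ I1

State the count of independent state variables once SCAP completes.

1  (I1 all integral)

b3 |J3  (Se1: effort source, stroke at far end)
b4 |I1  (I1 outputs flow p/I1)
b1 |J3  (J3 flow already set via bond 4)
b0 |J2  (1-jn J2 has f-setter on 1)
b2 |J1  (only one effort-in slot at J1)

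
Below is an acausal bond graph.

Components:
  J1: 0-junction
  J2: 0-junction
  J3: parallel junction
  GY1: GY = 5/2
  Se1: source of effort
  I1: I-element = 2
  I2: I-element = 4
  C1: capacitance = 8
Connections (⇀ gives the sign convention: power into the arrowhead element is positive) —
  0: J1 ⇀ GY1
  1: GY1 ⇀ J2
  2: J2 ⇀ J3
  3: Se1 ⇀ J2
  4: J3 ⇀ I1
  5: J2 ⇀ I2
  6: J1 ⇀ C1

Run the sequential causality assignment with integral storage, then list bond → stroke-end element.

β3 →J2  (Se1 fixes effort; stroke away)
β1 →GY1  (0-jn J2 has e-setter on 3)
β2 →J3  (J2: bond 3 brought effort, rest push out)
β5 →I2  (common-e at J2 fixed by 3)
β4 →I1  (J3: bond 2 brought effort, rest push out)
β0 →GY1  (GY1 both-in/both-out from 1)
β6 →J1  (closing 0-jn rule on J1)

β0 stroke→GY1
β1 stroke→GY1
β2 stroke→J3
β3 stroke→J2
β4 stroke→I1
β5 stroke→I2
β6 stroke→J1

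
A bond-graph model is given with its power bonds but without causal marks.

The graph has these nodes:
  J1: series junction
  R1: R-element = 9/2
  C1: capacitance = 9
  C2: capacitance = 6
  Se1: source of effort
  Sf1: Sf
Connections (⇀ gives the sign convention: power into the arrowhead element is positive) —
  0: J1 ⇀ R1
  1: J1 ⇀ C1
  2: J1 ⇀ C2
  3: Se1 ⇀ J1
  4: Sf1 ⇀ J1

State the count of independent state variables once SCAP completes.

2  (C1, C2 all integral)

#3 stroke→J1  (Se1: effort source, stroke at far end)
#4 stroke→Sf1  (source Sf1 imposes f)
#0 stroke→J1  (J1: bond 4 brought flow, rest push out)
#1 stroke→J1  (1-jn J1 has f-setter on 4)
#2 stroke→J1  (J1: bond 4 brought flow, rest push out)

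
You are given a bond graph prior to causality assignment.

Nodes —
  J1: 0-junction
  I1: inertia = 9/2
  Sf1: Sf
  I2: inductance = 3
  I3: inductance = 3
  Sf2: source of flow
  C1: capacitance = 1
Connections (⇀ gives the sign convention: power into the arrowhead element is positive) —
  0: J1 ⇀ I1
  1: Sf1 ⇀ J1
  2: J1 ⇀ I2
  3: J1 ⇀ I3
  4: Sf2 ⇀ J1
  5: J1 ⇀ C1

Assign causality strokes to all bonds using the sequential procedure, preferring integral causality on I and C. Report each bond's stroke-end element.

β1 stroke→Sf1  (Sf1 fixes flow; stroke at Sf1)
β4 stroke→Sf2  (source Sf2 imposes f)
β0 stroke→I1  (I1: I, integral causality)
β2 stroke→I2  (I2: I, integral causality)
β3 stroke→I3  (I3 outputs flow p/I3)
β5 stroke→J1  (only one effort-in slot at J1)

bond 0 →I1
bond 1 →Sf1
bond 2 →I2
bond 3 →I3
bond 4 →Sf2
bond 5 →J1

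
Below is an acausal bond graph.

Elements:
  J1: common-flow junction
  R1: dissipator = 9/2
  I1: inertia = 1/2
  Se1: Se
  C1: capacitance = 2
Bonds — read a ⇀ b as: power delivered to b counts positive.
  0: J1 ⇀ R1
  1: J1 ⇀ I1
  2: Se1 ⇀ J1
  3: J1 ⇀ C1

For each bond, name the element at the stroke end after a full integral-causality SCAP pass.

bond 0 stroke at J1
bond 1 stroke at I1
bond 2 stroke at J1
bond 3 stroke at J1

b2 |J1  (Se1 fixes effort; stroke away)
b1 |I1  (I1 integral (f out))
b0 |J1  (J1: bond 1 brought flow, rest push out)
b3 |J1  (J1 flow already set via bond 1)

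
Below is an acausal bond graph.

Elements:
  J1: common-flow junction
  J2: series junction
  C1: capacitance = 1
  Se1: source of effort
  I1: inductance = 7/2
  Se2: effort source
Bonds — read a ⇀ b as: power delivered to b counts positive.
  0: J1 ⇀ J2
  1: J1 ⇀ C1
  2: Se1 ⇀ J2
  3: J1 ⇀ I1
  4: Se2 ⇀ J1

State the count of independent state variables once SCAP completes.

2  (C1, I1 all integral)

#2 →J2  (source Se1 imposes e)
#4 →J1  (Se2 fixes effort; stroke away)
#0 →J1  (J2: last free bond brings flow in)
#1 →J1  (C1: C, integral causality)
#3 →I1  (J1 needs exactly one f-in)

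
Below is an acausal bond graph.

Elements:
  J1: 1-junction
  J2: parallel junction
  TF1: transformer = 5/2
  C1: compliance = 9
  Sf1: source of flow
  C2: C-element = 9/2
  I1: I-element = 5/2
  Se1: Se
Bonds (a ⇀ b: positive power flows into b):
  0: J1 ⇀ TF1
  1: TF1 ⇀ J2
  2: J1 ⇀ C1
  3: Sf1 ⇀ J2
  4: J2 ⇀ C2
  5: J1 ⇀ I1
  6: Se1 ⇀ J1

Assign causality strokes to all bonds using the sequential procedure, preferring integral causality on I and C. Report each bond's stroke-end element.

#0 stroke→J1
#1 stroke→TF1
#2 stroke→J1
#3 stroke→Sf1
#4 stroke→J2
#5 stroke→I1
#6 stroke→J1

bond 3 stroke→Sf1  (source Sf1 imposes f)
bond 6 stroke→J1  (Se1: effort source, stroke at far end)
bond 2 stroke→J1  (C1: C, integral causality)
bond 4 stroke→J2  (C2: C, integral causality)
bond 1 stroke→TF1  (J2: bond 4 brought effort, rest push out)
bond 0 stroke→J1  (TF1 one-in-one-out from 1)
bond 5 stroke→I1  (closing 1-jn rule on J1)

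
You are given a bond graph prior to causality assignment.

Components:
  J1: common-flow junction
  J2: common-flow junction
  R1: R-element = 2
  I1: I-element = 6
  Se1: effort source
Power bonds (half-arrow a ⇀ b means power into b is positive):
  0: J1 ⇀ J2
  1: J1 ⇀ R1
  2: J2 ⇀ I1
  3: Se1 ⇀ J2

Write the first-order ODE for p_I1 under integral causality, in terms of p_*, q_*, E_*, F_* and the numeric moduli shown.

#3 stroke→J2  (source Se1 imposes e)
#2 stroke→I1  (I1 integral (f out))
#0 stroke→J2  (J2: bond 2 brought flow, rest push out)
#1 stroke→J1  (1-jn J1 has f-setter on 0)

dp_I1/dt = E_Se1 - p_I1/3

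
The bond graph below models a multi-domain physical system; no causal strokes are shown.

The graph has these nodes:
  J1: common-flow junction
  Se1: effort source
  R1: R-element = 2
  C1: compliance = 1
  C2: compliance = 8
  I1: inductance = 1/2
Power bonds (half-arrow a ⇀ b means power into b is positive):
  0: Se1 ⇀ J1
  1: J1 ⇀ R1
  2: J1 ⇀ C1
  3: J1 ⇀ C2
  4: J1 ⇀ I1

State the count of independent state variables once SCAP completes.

3  (C1, C2, I1 all integral)

b0 stroke at J1  (source Se1 imposes e)
b2 stroke at J1  (C1: C, integral causality)
b3 stroke at J1  (C2 outputs effort q/C2)
b4 stroke at I1  (I1 outputs flow p/I1)
b1 stroke at J1  (common-f at J1 fixed by 4)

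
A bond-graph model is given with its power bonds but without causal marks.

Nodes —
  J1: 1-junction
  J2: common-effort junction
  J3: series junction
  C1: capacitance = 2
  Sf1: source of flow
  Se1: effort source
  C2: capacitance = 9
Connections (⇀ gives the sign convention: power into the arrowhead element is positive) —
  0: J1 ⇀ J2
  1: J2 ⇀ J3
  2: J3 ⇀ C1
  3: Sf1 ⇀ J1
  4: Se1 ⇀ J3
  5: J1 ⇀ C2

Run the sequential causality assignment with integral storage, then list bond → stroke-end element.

β0 →J1
β1 →J2
β2 →J3
β3 →Sf1
β4 →J3
β5 →J1

β3 stroke→Sf1  (Sf1 fixes flow; stroke at Sf1)
β4 stroke→J3  (Se1: effort source, stroke at far end)
β0 stroke→J1  (J1: bond 3 brought flow, rest push out)
β5 stroke→J1  (J1: bond 3 brought flow, rest push out)
β1 stroke→J2  (J2: last free bond brings effort in)
β2 stroke→J3  (J3: bond 1 brought flow, rest push out)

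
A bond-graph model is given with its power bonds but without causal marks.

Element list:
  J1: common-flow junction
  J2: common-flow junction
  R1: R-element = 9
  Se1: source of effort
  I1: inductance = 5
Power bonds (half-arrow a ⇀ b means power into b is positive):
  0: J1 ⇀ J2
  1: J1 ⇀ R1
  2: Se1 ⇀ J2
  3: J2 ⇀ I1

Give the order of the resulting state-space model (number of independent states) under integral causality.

#2 stroke at J2  (Se1 (Se) sets effort on bond)
#3 stroke at I1  (I1: I, integral causality)
#0 stroke at J2  (J2 flow already set via bond 3)
#1 stroke at J1  (J1: bond 0 brought flow, rest push out)

1  (I1 all integral)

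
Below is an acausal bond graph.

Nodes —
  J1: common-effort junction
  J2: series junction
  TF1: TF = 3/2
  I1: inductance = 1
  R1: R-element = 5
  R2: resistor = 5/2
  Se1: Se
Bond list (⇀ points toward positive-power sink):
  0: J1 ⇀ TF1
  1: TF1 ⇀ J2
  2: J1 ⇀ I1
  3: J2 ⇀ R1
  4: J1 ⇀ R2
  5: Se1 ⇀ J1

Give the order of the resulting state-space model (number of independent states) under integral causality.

#5 stroke→J1  (Se1 (Se) sets effort on bond)
#0 stroke→TF1  (common-e at J1 fixed by 5)
#2 stroke→I1  (0-jn J1 has e-setter on 5)
#4 stroke→R2  (common-e at J1 fixed by 5)
#1 stroke→J2  (through TF1, causality passes straight; one stroke at TF1)
#3 stroke→R1  (closing 1-jn rule on J2)

1  (I1 all integral)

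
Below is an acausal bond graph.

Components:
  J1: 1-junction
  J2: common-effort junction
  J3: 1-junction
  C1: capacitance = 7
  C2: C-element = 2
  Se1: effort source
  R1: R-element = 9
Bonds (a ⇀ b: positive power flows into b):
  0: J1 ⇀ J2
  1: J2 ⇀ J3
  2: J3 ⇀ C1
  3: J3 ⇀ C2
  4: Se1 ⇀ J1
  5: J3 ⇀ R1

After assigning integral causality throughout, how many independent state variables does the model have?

bond 4 |J1  (Se1: effort source, stroke at far end)
bond 0 |J2  (only one flow-in slot at J1)
bond 1 |J3  (common-e at J2 fixed by 0)
bond 2 |J3  (prefer integral on C1)
bond 3 |J3  (C2 integral (e out))
bond 5 |R1  (closing 1-jn rule on J3)

2  (C1, C2 all integral)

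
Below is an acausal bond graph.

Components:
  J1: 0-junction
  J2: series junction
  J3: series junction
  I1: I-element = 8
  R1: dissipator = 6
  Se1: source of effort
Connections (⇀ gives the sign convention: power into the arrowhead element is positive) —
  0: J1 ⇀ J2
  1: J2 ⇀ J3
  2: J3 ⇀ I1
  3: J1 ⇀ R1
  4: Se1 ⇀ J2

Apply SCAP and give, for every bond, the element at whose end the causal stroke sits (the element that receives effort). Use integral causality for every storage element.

bond 4 stroke→J2  (source Se1 imposes e)
bond 2 stroke→I1  (prefer integral on I1)
bond 1 stroke→J3  (common-f at J3 fixed by 2)
bond 0 stroke→J2  (1-jn J2 has f-setter on 1)
bond 3 stroke→J1  (J1: last free bond brings effort in)

#0 stroke at J2
#1 stroke at J3
#2 stroke at I1
#3 stroke at J1
#4 stroke at J2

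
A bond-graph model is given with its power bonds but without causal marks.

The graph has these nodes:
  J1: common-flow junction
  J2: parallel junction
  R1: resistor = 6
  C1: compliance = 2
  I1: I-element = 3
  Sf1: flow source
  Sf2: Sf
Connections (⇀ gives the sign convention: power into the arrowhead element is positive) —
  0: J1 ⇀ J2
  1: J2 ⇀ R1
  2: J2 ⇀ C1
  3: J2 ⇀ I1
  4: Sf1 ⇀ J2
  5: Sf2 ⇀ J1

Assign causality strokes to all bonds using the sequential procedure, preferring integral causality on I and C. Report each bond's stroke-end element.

bond 0 |J1
bond 1 |R1
bond 2 |J2
bond 3 |I1
bond 4 |Sf1
bond 5 |Sf2

bond 4 →Sf1  (Sf1 (Sf) sets flow on bond)
bond 5 →Sf2  (source Sf2 imposes f)
bond 0 →J1  (J1 flow already set via bond 5)
bond 2 →J2  (C1: C, integral causality)
bond 1 →R1  (J2 effort already set via bond 2)
bond 3 →I1  (J2: bond 2 brought effort, rest push out)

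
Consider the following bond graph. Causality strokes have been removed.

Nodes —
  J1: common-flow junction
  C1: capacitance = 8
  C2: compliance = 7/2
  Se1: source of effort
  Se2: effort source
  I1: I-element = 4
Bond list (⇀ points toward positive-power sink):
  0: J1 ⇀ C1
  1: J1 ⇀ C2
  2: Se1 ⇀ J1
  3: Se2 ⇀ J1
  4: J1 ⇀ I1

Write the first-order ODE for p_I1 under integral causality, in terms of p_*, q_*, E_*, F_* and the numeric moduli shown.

bond 2 |J1  (Se1: effort source, stroke at far end)
bond 3 |J1  (Se2 fixes effort; stroke away)
bond 0 |J1  (C1 outputs effort q/C1)
bond 1 |J1  (C2: C, integral causality)
bond 4 |I1  (closing 1-jn rule on J1)

dp_I1/dt = E_Se1 + E_Se2 - q_C1/8 - 2*q_C2/7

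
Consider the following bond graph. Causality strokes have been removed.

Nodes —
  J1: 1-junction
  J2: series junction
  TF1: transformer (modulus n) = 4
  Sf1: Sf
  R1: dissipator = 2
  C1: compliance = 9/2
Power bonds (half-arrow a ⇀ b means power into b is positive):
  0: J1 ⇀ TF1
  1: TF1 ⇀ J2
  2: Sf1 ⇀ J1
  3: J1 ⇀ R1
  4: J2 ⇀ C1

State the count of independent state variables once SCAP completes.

1  (C1 all integral)

bond 2 stroke→Sf1  (Sf1 (Sf) sets flow on bond)
bond 0 stroke→J1  (J1 flow already set via bond 2)
bond 3 stroke→J1  (J1 flow already set via bond 2)
bond 1 stroke→TF1  (through TF1, causality passes straight; one stroke at TF1)
bond 4 stroke→J2  (J2: bond 1 brought flow, rest push out)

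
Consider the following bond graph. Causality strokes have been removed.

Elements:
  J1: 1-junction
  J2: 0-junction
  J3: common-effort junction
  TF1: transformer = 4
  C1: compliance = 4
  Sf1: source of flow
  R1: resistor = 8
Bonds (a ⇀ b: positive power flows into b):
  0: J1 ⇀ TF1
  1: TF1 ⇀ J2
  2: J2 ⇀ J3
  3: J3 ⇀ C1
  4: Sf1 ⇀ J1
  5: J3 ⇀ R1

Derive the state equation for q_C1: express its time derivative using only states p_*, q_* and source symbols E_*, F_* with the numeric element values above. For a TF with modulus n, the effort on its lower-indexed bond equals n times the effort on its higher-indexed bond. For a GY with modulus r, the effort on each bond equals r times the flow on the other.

dq_C1/dt = 4*F_Sf1 - q_C1/32

β4 stroke→Sf1  (source Sf1 imposes f)
β0 stroke→J1  (common-f at J1 fixed by 4)
β1 stroke→TF1  (TF TF1: opposite of bond 0)
β2 stroke→J2  (closing 0-jn rule on J2)
β3 stroke→J3  (prefer integral on C1)
β5 stroke→R1  (0-jn J3 has e-setter on 3)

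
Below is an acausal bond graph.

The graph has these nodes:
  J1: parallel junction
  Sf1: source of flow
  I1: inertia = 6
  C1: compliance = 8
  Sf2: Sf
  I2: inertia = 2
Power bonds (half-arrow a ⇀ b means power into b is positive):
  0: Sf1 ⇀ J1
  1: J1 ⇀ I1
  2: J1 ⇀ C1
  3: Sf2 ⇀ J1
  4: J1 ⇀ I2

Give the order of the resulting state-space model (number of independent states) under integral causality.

3  (C1, I1, I2 all integral)

bond 0 stroke at Sf1  (source Sf1 imposes f)
bond 3 stroke at Sf2  (Sf2 (Sf) sets flow on bond)
bond 1 stroke at I1  (I1 outputs flow p/I1)
bond 2 stroke at J1  (C1 integral (e out))
bond 4 stroke at I2  (0-jn J1 has e-setter on 2)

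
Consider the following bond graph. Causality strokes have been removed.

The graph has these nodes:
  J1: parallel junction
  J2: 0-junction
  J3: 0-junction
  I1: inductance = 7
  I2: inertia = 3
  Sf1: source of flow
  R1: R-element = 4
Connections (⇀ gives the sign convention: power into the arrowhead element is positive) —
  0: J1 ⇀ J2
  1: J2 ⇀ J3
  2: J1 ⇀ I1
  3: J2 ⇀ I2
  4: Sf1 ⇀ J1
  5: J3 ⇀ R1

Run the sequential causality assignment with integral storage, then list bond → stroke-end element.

b4 →Sf1  (Sf1: flow source, stroke at near end)
b2 →I1  (I1: I, integral causality)
b0 →J1  (J1: last free bond brings effort in)
b3 →I2  (prefer integral on I2)
b1 →J2  (J2 needs exactly one e-in)
b5 →J3  (J3 needs exactly one e-in)

bond 0 |J1
bond 1 |J2
bond 2 |I1
bond 3 |I2
bond 4 |Sf1
bond 5 |J3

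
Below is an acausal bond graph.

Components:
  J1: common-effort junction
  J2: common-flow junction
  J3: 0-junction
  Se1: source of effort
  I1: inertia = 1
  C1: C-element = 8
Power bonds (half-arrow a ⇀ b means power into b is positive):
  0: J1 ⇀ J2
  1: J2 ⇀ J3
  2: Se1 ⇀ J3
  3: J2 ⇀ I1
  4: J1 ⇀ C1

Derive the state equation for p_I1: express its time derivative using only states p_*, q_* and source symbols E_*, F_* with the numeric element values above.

dp_I1/dt = -E_Se1 + q_C1/8

bond 2 |J3  (Se1 fixes effort; stroke away)
bond 1 |J2  (J3 effort already set via bond 2)
bond 3 |I1  (I1 integral (f out))
bond 0 |J2  (J2 flow already set via bond 3)
bond 4 |J1  (closing 0-jn rule on J1)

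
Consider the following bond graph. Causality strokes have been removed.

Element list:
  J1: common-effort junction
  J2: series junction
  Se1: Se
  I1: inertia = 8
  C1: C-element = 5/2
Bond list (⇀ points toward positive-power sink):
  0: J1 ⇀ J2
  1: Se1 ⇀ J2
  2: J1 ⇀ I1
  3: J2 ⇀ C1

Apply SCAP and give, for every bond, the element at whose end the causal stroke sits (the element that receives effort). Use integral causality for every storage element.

#0 |J1
#1 |J2
#2 |I1
#3 |J2

b1 stroke→J2  (Se1: effort source, stroke at far end)
b2 stroke→I1  (I1 integral (f out))
b0 stroke→J1  (only one effort-in slot at J1)
b3 stroke→J2  (J2: bond 0 brought flow, rest push out)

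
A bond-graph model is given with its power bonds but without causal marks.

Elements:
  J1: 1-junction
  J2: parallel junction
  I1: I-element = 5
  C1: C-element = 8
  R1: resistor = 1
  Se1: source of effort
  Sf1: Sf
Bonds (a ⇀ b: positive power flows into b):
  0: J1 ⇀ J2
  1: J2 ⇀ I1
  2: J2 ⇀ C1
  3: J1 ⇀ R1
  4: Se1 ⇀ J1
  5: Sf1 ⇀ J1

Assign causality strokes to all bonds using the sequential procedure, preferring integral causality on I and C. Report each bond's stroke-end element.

#0 →J1
#1 →I1
#2 →J2
#3 →J1
#4 →J1
#5 →Sf1

β4 stroke at J1  (source Se1 imposes e)
β5 stroke at Sf1  (source Sf1 imposes f)
β0 stroke at J1  (J1: bond 5 brought flow, rest push out)
β3 stroke at J1  (J1 flow already set via bond 5)
β1 stroke at I1  (I1 outputs flow p/I1)
β2 stroke at J2  (closing 0-jn rule on J2)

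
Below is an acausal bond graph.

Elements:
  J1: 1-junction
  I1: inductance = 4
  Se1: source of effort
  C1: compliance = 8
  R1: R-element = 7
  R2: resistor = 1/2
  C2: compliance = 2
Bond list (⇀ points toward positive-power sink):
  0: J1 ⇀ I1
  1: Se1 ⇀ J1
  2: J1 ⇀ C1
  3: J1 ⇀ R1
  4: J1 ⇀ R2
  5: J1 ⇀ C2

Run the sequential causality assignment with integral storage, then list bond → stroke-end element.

bond 0 stroke→I1
bond 1 stroke→J1
bond 2 stroke→J1
bond 3 stroke→J1
bond 4 stroke→J1
bond 5 stroke→J1

#1 →J1  (Se1 fixes effort; stroke away)
#0 →I1  (I1 outputs flow p/I1)
#2 →J1  (J1 flow already set via bond 0)
#3 →J1  (1-jn J1 has f-setter on 0)
#4 →J1  (J1 flow already set via bond 0)
#5 →J1  (J1: bond 0 brought flow, rest push out)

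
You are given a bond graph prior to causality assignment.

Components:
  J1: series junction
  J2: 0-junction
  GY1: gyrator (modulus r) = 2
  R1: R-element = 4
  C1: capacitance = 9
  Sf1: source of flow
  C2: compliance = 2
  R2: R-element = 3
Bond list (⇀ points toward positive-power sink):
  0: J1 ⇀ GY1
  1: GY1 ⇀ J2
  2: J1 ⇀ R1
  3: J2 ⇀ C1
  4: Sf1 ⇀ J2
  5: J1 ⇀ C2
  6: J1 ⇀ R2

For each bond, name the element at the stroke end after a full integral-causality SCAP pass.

bond 0 stroke at GY1
bond 1 stroke at GY1
bond 2 stroke at J1
bond 3 stroke at J2
bond 4 stroke at Sf1
bond 5 stroke at J1
bond 6 stroke at J1

b4 stroke at Sf1  (source Sf1 imposes f)
b3 stroke at J2  (C1: C, integral causality)
b1 stroke at GY1  (0-jn J2 has e-setter on 3)
b0 stroke at GY1  (GY GY1: same side as bond 1)
b2 stroke at J1  (J1 flow already set via bond 0)
b5 stroke at J1  (common-f at J1 fixed by 0)
b6 stroke at J1  (common-f at J1 fixed by 0)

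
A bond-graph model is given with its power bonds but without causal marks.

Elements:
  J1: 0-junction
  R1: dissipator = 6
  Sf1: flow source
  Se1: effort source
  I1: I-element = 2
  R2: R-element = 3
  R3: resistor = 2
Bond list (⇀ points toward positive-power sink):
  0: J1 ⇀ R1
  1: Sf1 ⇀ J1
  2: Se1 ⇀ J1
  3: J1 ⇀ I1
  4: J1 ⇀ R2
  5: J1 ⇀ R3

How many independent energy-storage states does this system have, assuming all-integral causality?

b1 →Sf1  (Sf1 (Sf) sets flow on bond)
b2 →J1  (Se1 (Se) sets effort on bond)
b0 →R1  (J1 effort already set via bond 2)
b3 →I1  (0-jn J1 has e-setter on 2)
b4 →R2  (common-e at J1 fixed by 2)
b5 →R3  (J1: bond 2 brought effort, rest push out)

1  (I1 all integral)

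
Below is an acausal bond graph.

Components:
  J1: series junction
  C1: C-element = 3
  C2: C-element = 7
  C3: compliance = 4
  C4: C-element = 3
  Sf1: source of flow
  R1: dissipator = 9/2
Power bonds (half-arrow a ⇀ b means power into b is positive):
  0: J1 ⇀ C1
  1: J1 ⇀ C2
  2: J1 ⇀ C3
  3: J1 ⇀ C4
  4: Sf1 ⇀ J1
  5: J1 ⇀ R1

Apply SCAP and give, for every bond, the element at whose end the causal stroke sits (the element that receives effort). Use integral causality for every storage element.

β4 |Sf1  (Sf1: flow source, stroke at near end)
β0 |J1  (1-jn J1 has f-setter on 4)
β1 |J1  (J1: bond 4 brought flow, rest push out)
β2 |J1  (common-f at J1 fixed by 4)
β3 |J1  (1-jn J1 has f-setter on 4)
β5 |J1  (J1: bond 4 brought flow, rest push out)

bond 0 stroke at J1
bond 1 stroke at J1
bond 2 stroke at J1
bond 3 stroke at J1
bond 4 stroke at Sf1
bond 5 stroke at J1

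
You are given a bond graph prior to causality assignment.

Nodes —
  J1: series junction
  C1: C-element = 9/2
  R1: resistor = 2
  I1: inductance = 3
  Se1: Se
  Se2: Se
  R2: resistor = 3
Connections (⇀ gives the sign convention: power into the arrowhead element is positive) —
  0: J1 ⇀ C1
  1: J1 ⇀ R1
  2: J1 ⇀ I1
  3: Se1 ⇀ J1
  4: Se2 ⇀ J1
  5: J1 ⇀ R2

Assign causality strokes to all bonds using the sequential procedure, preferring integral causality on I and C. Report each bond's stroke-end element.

b0 stroke at J1
b1 stroke at J1
b2 stroke at I1
b3 stroke at J1
b4 stroke at J1
b5 stroke at J1

β3 stroke at J1  (Se1 fixes effort; stroke away)
β4 stroke at J1  (Se2: effort source, stroke at far end)
β0 stroke at J1  (C1: C, integral causality)
β2 stroke at I1  (prefer integral on I1)
β1 stroke at J1  (common-f at J1 fixed by 2)
β5 stroke at J1  (J1 flow already set via bond 2)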